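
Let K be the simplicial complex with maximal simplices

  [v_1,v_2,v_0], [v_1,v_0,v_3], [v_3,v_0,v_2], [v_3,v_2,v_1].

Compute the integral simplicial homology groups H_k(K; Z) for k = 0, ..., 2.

H_0 ≅ Z,  H_1 = 0,  H_2 ≅ Z.

K has 4 vertices, 6 edges, 4 triangles.
rank ∂_0 = 0, rank ∂_1 = 3 ⇒ b_0 = 4 − 0 − 3 = 1; all invariant factors of ∂_1 are 1 so no torsion. So H_0 = Z.
rank ∂_1 = 3, rank ∂_2 = 3 ⇒ b_1 = 6 − 3 − 3 = 0; all invariant factors of ∂_2 are 1 so no torsion. So H_1 = 0.
rank ∂_2 = 3, rank ∂_3 = 0 ⇒ b_2 = 4 − 3 − 0 = 1. So H_2 = Z.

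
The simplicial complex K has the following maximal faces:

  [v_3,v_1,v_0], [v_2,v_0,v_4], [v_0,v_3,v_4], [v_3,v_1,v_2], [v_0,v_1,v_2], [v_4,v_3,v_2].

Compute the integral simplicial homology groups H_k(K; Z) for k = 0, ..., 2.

Order the vertices as v_0 < v_1 < v_2 < v_3 < v_4. Listing each simplex with vertices in this order, K has dimension 2 with simplices:

  0-simplices (5): [v_0], [v_1], [v_2], [v_3], [v_4]
  1-simplices (9): [v_0,v_1], [v_0,v_2], [v_0,v_3], [v_0,v_4], [v_1,v_2], [v_1,v_3], [v_2,v_3], [v_2,v_4], [v_3,v_4]
  2-simplices (6): [v_0,v_1,v_2], [v_0,v_1,v_3], [v_0,v_2,v_4], [v_0,v_3,v_4], [v_1,v_2,v_3], [v_2,v_3,v_4]

giving chain groups C_0 ≅ Z^5, C_1 ≅ Z^9, C_2 ≅ Z^6.

Boundary ∂_1: C_1 → C_0 maps an edge to its endpoints' difference, ∂[p,q] = q − p. For instance
  ∂[v_2,v_3] = [v_3] − [v_2].
This gives a 5×9 integer matrix of rank 4; reducing to Smith normal form yields diagonal entries (1,1,1,1).

The boundary map ∂_2: C_2 → C_1 sends each 2-simplex [p,q,r] to [q,r] − [p,r] + [p,q]. For instance
  ∂[v_0,v_3,v_4] = [v_3,v_4] − [v_0,v_4] + [v_0,v_3],
  ∂[v_0,v_1,v_2] = [v_1,v_2] − [v_0,v_2] + [v_0,v_1].
The resulting 9×6 matrix has rank 5, and its Smith normal form has invariant factors (1,1,1,1,1).

Reading off H_k = ker ∂_k / im ∂_{k+1}:

  H_0: rank C_0 − rank ∂_1 = 5 − 4 = 1, and the invariant factors of ∂_1 are all 1, so H_0 ≅ Z.
  H_1: rank ker ∂_1 − rank ∂_2 = (9 − 4) − 5 = 0, and the invariant factors of ∂_2 are all 1, so H_1 ≅ 0.
  H_2: rank ker ∂_2 − rank ∂_3 = (6 − 5) − 0 = 1, and there is no ∂_3, so H_2 ≅ Z.

(K is a triangulation of the 2-sphere S^2.)

H_0 ≅ Z,  H_1 = 0,  H_2 ≅ Z.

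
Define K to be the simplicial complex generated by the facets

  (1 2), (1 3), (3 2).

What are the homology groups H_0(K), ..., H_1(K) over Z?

H_0 = Z,  H_1 = Z.

Fix the vertex order 1 < 2 < 3 and write every simplex with vertices in increasing order. Then dim K = 1 and the simplices of K are:

  0-simplices (3): [1], [2], [3]
  1-simplices (3): [1,2], [1,3], [2,3]

Hence C_0 ≅ Z^3, C_1 ≅ Z^3.

The boundary map ∂_1: C_1 → C_0 maps an edge to its endpoints' difference, ∂[p,q] = q − p. For instance
  ∂[1,2] = [2] − [1].
The 3×3 boundary matrix has rank 2 and Smith normal form diag(1,1).

Computing H_k = (kernel of ∂_k) / (image of ∂_{k+1}):

  H_0: rank C_0 − rank ∂_1 = 3 − 2 = 1, and the invariant factors of ∂_1 are all 1, so H_0 = Z.
  H_1: rank ker ∂_1 − rank ∂_2 = (3 − 2) − 0 = 1, and there is no ∂_2, so H_1 = Z.

(K is a triangulation of the circle S^1.)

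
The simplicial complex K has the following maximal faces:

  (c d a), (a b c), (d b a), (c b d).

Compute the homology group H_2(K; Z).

H_2 = Z.

Order the vertices as a < b < c < d. Listing each simplex with vertices in this order, K has dimension 2 with simplices:

  0-simplices (4): a, b, c, d
  1-simplices (6): ab, ac, ad, bc, bd, cd
  2-simplices (4): abc, abd, acd, bcd

Hence C_0 ≅ Z^4, C_1 ≅ Z^6, C_2 ≅ Z^4.

The boundary map ∂_1: C_1 → C_0 is given by ∂[p,q] = [q] − [p].
As a 4×6 matrix over Z this has rank 3, with invariant factors (1,1,1).

Boundary ∂_2: C_2 → C_1 maps a triangle to the signed sum of its edges. For instance
  ∂abd = bd − ad + ab,
  ∂acd = cd − ad + ac.
As a 6×4 matrix over Z this has rank 3, with invariant factors (1,1,1).

From H_k ≅ ker(∂_k) / im(∂_{k+1}) we obtain:

  H_2: rank ker ∂_2 − rank ∂_3 = (4 − 3) − 0 = 1, and there is no ∂_3, so H_2 = Z.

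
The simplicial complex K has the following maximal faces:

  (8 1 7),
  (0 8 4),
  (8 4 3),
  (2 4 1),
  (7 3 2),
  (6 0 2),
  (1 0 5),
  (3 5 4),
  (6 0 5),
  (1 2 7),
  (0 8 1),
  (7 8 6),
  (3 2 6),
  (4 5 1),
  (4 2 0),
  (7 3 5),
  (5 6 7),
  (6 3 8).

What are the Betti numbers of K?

b_0 = 1, b_1 = 1, b_2 = 0.

Order the vertices as 0 < 1 < 2 < 3 < 4 < 5 < 6 < 7 < 8. Listing each simplex with vertices in this order, K has dimension 2 with simplices:

  0-simplices (9): [0], [1], [2], [3], [4], [5], [6], [7], [8]
  1-simplices (27): (27 of them)
  2-simplices (18): [0,1,5], [0,1,8], [0,2,4], [0,2,6], [0,4,8], [0,5,6], [1,2,4], [1,2,7], [1,4,5], [1,7,8], [2,3,6], [2,3,7], [3,4,5], [3,4,8], [3,5,7], [3,6,8], [5,6,7], [6,7,8]

Hence C_0 ≅ Z^9, C_1 ≅ Z^27, C_2 ≅ Z^18.

The boundary map ∂_1: C_1 → C_0 sends each edge [p,q] (with p < q) to q − p.
The 9×27 boundary matrix has rank 8 and Smith normal form diag(1,1,1,1,1,1,1,1).

The boundary map ∂_2: C_2 → C_1 maps a triangle to the signed sum of its edges. For instance
  ∂[2,3,7] = [3,7] − [2,7] + [2,3],
  ∂[3,4,5] = [4,5] − [3,5] + [3,4].
This gives a 27×18 integer matrix of rank 18; reducing to Smith normal form yields diagonal entries (1,1,1,1,1,1,1,1,1,1,1,1,1,1,1,1,1,2).

Reading off H_k = ker ∂_k / im ∂_{k+1}:

  H_0: rank C_0 − rank ∂_1 = 9 − 8 = 1, and the invariant factors of ∂_1 are all 1, so H_0 = Z.
  H_1: rank ker ∂_1 − rank ∂_2 = (27 − 8) − 18 = 1, and ∂_2 has invariant factor 2 > 1, so H_1 = Z ⊕ Z/2.
  H_2: rank ker ∂_2 − rank ∂_3 = (18 − 18) − 0 = 0, and there is no ∂_3, so H_2 = 0.

As a check, the Euler characteristic is 9 − 27 + 18 = 0, which agrees with 1 − 1 + 0 = 0.

Hence the Betti numbers are b_0 = 1, b_1 = 1, b_2 = 0.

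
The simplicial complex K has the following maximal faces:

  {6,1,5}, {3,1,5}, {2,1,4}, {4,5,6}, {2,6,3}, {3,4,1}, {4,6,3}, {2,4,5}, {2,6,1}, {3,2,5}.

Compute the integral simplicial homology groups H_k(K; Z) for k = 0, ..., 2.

H_0 ≅ Z,  H_1 ≅ Z/2Z,  H_2 = 0.

We work with the vertex ordering 1 < 2 < 3 < 4 < 5 < 6. The simplices of K, each written with vertices in increasing order, are:

  0-simplices (6): [1], [2], [3], [4], [5], [6]
  1-simplices (15): [1,2], [1,3], [1,4], [1,5], [1,6], [2,3], [2,4], [2,5], [2,6], [3,4], [3,5], [3,6], [4,5], [4,6], [5,6]
  2-simplices (10): [1,2,4], [1,2,6], [1,3,4], [1,3,5], [1,5,6], [2,3,5], [2,3,6], [2,4,5], [3,4,6], [4,5,6]

giving chain groups C_0 ≅ Z^6, C_1 ≅ Z^15, C_2 ≅ Z^10.

Boundary ∂_1: C_1 → C_0 maps an edge to its endpoints' difference, ∂[p,q] = q − p.
This gives a 6×15 integer matrix of rank 5; reducing to Smith normal form yields diagonal entries (1,1,1,1,1).

∂_2: C_2 → C_1 acts by ∂[p,q,r] = [q,r] − [p,r] + [p,q]. For instance
  ∂[2,4,5] = [4,5] − [2,5] + [2,4],
  ∂[4,5,6] = [5,6] − [4,6] + [4,5].
This gives a 15×10 integer matrix of rank 10; reducing to Smith normal form yields diagonal entries (1,1,1,1,1,1,1,1,1,2).

From H_k ≅ ker(∂_k) / im(∂_{k+1}) we obtain:

  H_0: rank C_0 − rank ∂_1 = 6 − 5 = 1, and the invariant factors of ∂_1 are all 1, so H_0 = Z.
  H_1: rank ker ∂_1 − rank ∂_2 = (15 − 5) − 10 = 0, and ∂_2 has invariant factor 2 > 1, so H_1 = Z/2Z.
  H_2: rank ker ∂_2 − rank ∂_3 = (10 − 10) − 0 = 0, and there is no ∂_3, so H_2 = 0.

As a check, the Euler characteristic is 6 − 15 + 10 = 1, which agrees with 1 − 0 + 0 = 1.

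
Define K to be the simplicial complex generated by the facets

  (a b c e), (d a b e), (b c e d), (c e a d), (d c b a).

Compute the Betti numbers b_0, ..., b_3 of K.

K has 5 vertices, 10 edges, 10 triangles, 5 3-simplices.
rank ∂_0 = 0, rank ∂_1 = 4 ⇒ b_0 = 5 − 0 − 4 = 1; all invariant factors of ∂_1 are 1 so no torsion. So H_0 ≅ Z.
rank ∂_1 = 4, rank ∂_2 = 6 ⇒ b_1 = 10 − 4 − 6 = 0; all invariant factors of ∂_2 are 1 so no torsion. So H_1 ≅ 0.
rank ∂_2 = 6, rank ∂_3 = 4 ⇒ b_2 = 10 − 6 − 4 = 0; all invariant factors of ∂_3 are 1 so no torsion. So H_2 ≅ 0.
rank ∂_3 = 4, rank ∂_4 = 0 ⇒ b_3 = 5 − 4 − 0 = 1. So H_3 ≅ Z.

b_0 = 1, b_1 = 0, b_2 = 0, b_3 = 1.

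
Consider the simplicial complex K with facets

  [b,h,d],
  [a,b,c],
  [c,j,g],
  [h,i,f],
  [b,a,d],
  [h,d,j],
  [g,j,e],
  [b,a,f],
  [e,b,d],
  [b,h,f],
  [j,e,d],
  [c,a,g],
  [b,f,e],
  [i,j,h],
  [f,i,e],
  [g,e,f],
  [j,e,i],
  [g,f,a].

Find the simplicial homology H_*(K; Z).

Take the total order a < b < c < d < e < f < g < h < i < j on the vertex set. Then K (dimension 2) consists of the simplices:

  0-simplices (10): a, b, c, d, e, f, g, h, i, j
  1-simplices (26): ab, ac, ad, af, ag, bc, bd, be, bf, bh, cg, cj, de, dh, dj, ef, eg, ei, ej, fg, fh, fi, gj, hi, hj, ij
  2-simplices (18): abc, abd, abf, acg, afg, bde, bdh, bef, bfh, cgj, dej, dhj, efg, efi, egj, eij, fhi, hij

so the chain groups are C_0 ≅ Z^10, C_1 ≅ Z^26, C_2 ≅ Z^18.

The boundary map ∂_1: C_1 → C_0 maps an edge to its endpoints' difference, ∂[p,q] = q − p.
The 10×26 boundary matrix has rank 9 and Smith normal form diag(1,1,1,1,1,1,1,1,1).

The boundary map ∂_2: C_2 → C_1 sends each 2-simplex [p,q,r] to [q,r] − [p,r] + [p,q]. For instance
  ∂bdh = dh − bh + bd,
  ∂dej = ej − dj + de.
This gives a 26×18 integer matrix of rank 17; reducing to Smith normal form yields diagonal entries (1,1,1,1,1,1,1,1,1,1,1,1,1,1,1,1,1).

Computing H_k = (kernel of ∂_k) / (image of ∂_{k+1}):

  H_0: rank C_0 − rank ∂_1 = 10 − 9 = 1, and the invariant factors of ∂_1 are all 1, so H_0 = Z.
  H_1: rank ker ∂_1 − rank ∂_2 = (26 − 9) − 17 = 0, and the invariant factors of ∂_2 are all 1, so H_1 = 0.
  H_2: rank ker ∂_2 − rank ∂_3 = (18 − 17) − 0 = 1, and there is no ∂_3, so H_2 = Z.

H_0 = Z,  H_1 = 0,  H_2 = Z.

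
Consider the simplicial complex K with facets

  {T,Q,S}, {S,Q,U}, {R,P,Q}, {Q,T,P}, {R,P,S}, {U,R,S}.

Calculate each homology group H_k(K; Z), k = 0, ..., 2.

H_0 ≅ Z,  H_1 ≅ Z,  H_2 = 0.

K has 6 vertices, 12 edges, 6 triangles.
rank ∂_0 = 0, rank ∂_1 = 5 ⇒ b_0 = 6 − 0 − 5 = 1; all invariant factors of ∂_1 are 1 so no torsion. So H_0 = Z.
rank ∂_1 = 5, rank ∂_2 = 6 ⇒ b_1 = 12 − 5 − 6 = 1; all invariant factors of ∂_2 are 1 so no torsion. So H_1 = Z.
rank ∂_2 = 6, rank ∂_3 = 0 ⇒ b_2 = 6 − 6 − 0 = 0. So H_2 = 0.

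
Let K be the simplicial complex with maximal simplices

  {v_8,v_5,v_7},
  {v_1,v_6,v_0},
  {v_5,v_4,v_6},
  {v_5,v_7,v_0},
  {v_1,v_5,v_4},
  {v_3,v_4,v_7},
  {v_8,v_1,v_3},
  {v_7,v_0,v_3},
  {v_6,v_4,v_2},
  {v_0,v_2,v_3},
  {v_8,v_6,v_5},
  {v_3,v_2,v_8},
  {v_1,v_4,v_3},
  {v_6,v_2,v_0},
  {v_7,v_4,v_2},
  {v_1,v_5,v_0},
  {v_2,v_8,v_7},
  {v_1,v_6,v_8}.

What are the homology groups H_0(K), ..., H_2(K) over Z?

We work with the vertex ordering v_0 < v_1 < v_2 < v_3 < v_4 < v_5 < v_6 < v_7 < v_8. The simplices of K, each written with vertices in increasing order, are:

  0-simplices (9): [v_0], [v_1], [v_2], [v_3], [v_4], [v_5], [v_6], [v_7], [v_8]
  1-simplices (27): (27 of them)
  2-simplices (18): (18 of them)

so the chain groups are C_0 ≅ Z^9, C_1 ≅ Z^27, C_2 ≅ Z^18.

∂_1: C_1 → C_0 sends each edge [p,q] (with p < q) to q − p.
This gives a 9×27 integer matrix of rank 8; reducing to Smith normal form yields diagonal entries (1,1,1,1,1,1,1,1).

Boundary ∂_2: C_2 → C_1 acts by ∂[p,q,r] = [q,r] − [p,r] + [p,q]. For instance
  ∂[v_0,v_2,v_3] = [v_2,v_3] − [v_0,v_3] + [v_0,v_2],
  ∂[v_0,v_3,v_7] = [v_3,v_7] − [v_0,v_7] + [v_0,v_3].
The 27×18 boundary matrix has rank 18 and Smith normal form diag(1,1,1,1,1,1,1,1,1,1,1,1,1,1,1,1,1,2).

Computing H_k = (kernel of ∂_k) / (image of ∂_{k+1}):

  H_0: rank C_0 − rank ∂_1 = 9 − 8 = 1, and the invariant factors of ∂_1 are all 1, so H_0 ≅ Z.
  H_1: rank ker ∂_1 − rank ∂_2 = (27 − 8) − 18 = 1, and ∂_2 has invariant factor 2 > 1, so H_1 ≅ Z ⊕ Z/2.
  H_2: rank ker ∂_2 − rank ∂_3 = (18 − 18) − 0 = 0, and there is no ∂_3, so H_2 ≅ 0.

(K is a triangulation of the Klein bottle.)

H_0 = Z,  H_1 = Z ⊕ Z/2,  H_2 = 0.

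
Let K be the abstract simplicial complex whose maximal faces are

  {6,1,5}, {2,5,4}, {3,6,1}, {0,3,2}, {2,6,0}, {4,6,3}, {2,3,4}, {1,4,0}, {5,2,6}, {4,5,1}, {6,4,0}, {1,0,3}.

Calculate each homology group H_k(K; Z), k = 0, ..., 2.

H_0 ≅ Z,  H_1 ≅ Z/2Z,  H_2 = 0.

K has 7 vertices, 18 edges, 12 triangles.
rank ∂_0 = 0, rank ∂_1 = 6 ⇒ b_0 = 7 − 0 − 6 = 1; all invariant factors of ∂_1 are 1 so no torsion. So H_0 = Z.
rank ∂_1 = 6, rank ∂_2 = 12 ⇒ b_1 = 18 − 6 − 12 = 0; ∂_2 has invariant factor(s) [2] giving torsion. So H_1 = Z/2Z.
rank ∂_2 = 12, rank ∂_3 = 0 ⇒ b_2 = 12 − 12 − 0 = 0. So H_2 = 0.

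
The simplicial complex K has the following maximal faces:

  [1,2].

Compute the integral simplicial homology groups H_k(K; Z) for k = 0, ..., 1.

H_0 = Z,  H_1 = 0.

Take the total order 1 < 2 on the vertex set. Then K (dimension 1) consists of the simplices:

  0-simplices (2): [1], [2]
  1-simplices (1): [1,2]

giving chain groups C_0 ≅ Z^2, C_1 ≅ Z^1.

∂_1: C_1 → C_0 maps an edge to its endpoints' difference, ∂[p,q] = q − p. For instance
  ∂[1,2] = [2] − [1].
The resulting 2×1 matrix has rank 1, and its Smith normal form has invariant factors (1).

Computing H_k = (kernel of ∂_k) / (image of ∂_{k+1}):

  H_0: rank C_0 − rank ∂_1 = 2 − 1 = 1, and the invariant factors of ∂_1 are all 1, so H_0 ≅ Z.
  H_1: rank ker ∂_1 − rank ∂_2 = (1 − 1) − 0 = 0, and there is no ∂_2, so H_1 ≅ 0.

As a check, the Euler characteristic is 2 − 1 = 1, which agrees with 1 − 0 = 1.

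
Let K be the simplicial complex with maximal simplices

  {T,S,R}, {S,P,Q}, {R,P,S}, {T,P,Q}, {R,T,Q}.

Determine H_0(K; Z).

We work with the vertex ordering P < Q < R < S < T. The simplices of K, each written with vertices in increasing order, are:

  0-simplices (5): P, Q, R, S, T
  1-simplices (10): PQ, PR, PS, PT, QR, QS, QT, RS, RT, ST
  2-simplices (5): PQS, PQT, PRS, QRT, RST

giving chain groups C_0 ≅ Z^5, C_1 ≅ Z^10, C_2 ≅ Z^5.

Boundary ∂_1: C_1 → C_0 sends each edge [p,q] (with p < q) to q − p.
The 5×10 boundary matrix has rank 4 and Smith normal form diag(1,1,1,1).

Boundary ∂_2: C_2 → C_1 maps a triangle to the signed sum of its edges. For instance
  ∂PQS = QS − PS + PQ,
  ∂QRT = RT − QT + QR.
The resulting 10×5 matrix has rank 5, and its Smith normal form has invariant factors (1,1,1,1,1).

From H_k ≅ ker(∂_k) / im(∂_{k+1}) we obtain:

  H_0: rank C_0 − rank ∂_1 = 5 − 4 = 1, and the invariant factors of ∂_1 are all 1, so H_0 ≅ Z.

H_0 ≅ Z.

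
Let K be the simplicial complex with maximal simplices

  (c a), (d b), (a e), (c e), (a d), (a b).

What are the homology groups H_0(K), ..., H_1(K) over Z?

K has 5 vertices, 6 edges.
rank ∂_0 = 0, rank ∂_1 = 4 ⇒ b_0 = 5 − 0 − 4 = 1; all invariant factors of ∂_1 are 1 so no torsion. So H_0 ≅ Z.
rank ∂_1 = 4, rank ∂_2 = 0 ⇒ b_1 = 6 − 4 − 0 = 2. So H_1 ≅ Z^2.

H_0 ≅ Z,  H_1 ≅ Z^2.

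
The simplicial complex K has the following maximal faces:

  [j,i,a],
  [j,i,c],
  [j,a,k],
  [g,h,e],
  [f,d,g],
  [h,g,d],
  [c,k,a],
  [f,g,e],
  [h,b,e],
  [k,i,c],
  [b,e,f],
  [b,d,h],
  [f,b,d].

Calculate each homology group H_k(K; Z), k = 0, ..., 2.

H_0 = Z^2,  H_1 = Z,  H_2 = Z.

We work with the vertex ordering a < b < c < d < e < f < g < h < i < j < k. The simplices of K, each written with vertices in increasing order, are:

  0-simplices (11): a, b, c, d, e, f, g, h, i, j, k
  1-simplices (22): ac, ai, aj, ak, bd, be, bf, bh, ci, cj, ck, df, dg, dh, ef, eg, eh, fg, gh, ij, ik, jk
  2-simplices (13): ack, aij, ajk, bdf, bdh, bef, beh, cij, cik, dfg, dgh, efg, egh

so the chain groups are C_0 ≅ Z^11, C_1 ≅ Z^22, C_2 ≅ Z^13.

The boundary map ∂_1: C_1 → C_0 is given by ∂[p,q] = [q] − [p]. For instance
  ∂ef = f − e.
The resulting 11×22 matrix has rank 9, and its Smith normal form has invariant factors (1,1,1,1,1,1,1,1,1).

Boundary ∂_2: C_2 → C_1 maps a triangle to the signed sum of its edges. For instance
  ∂bdh = dh − bh + bd,
  ∂bdf = df − bf + bd.
As a 22×13 matrix over Z this has rank 12, with invariant factors (1,1,1,1,1,1,1,1,1,1,1,1).

From H_k ≅ ker(∂_k) / im(∂_{k+1}) we obtain:

  H_0: rank C_0 − rank ∂_1 = 11 − 9 = 2, and the invariant factors of ∂_1 are all 1, so H_0 ≅ Z^2.
  H_1: rank ker ∂_1 − rank ∂_2 = (22 − 9) − 12 = 1, and the invariant factors of ∂_2 are all 1, so H_1 ≅ Z.
  H_2: rank ker ∂_2 − rank ∂_3 = (13 − 12) − 0 = 1, and there is no ∂_3, so H_2 ≅ Z.

(K is a triangulation of the disjoint union of the Möbius band and the 2-sphere S^2.)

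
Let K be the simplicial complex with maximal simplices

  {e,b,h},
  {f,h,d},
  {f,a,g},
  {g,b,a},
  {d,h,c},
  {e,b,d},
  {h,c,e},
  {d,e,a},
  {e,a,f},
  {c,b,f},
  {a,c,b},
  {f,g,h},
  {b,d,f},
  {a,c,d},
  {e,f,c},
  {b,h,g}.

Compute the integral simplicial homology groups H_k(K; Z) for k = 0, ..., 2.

Take the total order a < b < c < d < e < f < g < h on the vertex set. Then K (dimension 2) consists of the simplices:

  0-simplices (8): a, b, c, d, e, f, g, h
  1-simplices (24): ab, ac, ad, ae, af, ag, bc, bd, be, bf, bg, bh, cd, ce, cf, ch, de, df, dh, ef, eh, fg, fh, gh
  2-simplices (16): abc, abg, acd, ade, aef, afg, bcf, bde, bdf, beh, bgh, cdh, cef, ceh, dfh, fgh

giving chain groups C_0 ≅ Z^8, C_1 ≅ Z^24, C_2 ≅ Z^16.

The boundary map ∂_1: C_1 → C_0 sends each edge [p,q] (with p < q) to q − p. For instance
  ∂bc = c − b.
The resulting 8×24 matrix has rank 7, and its Smith normal form has invariant factors (1,1,1,1,1,1,1).

Boundary ∂_2: C_2 → C_1 maps a triangle to the signed sum of its edges. For instance
  ∂ceh = eh − ch + ce,
  ∂acd = cd − ad + ac.
This gives a 24×16 integer matrix of rank 15; reducing to Smith normal form yields diagonal entries (1,1,1,1,1,1,1,1,1,1,1,1,1,1,1).

Reading off H_k = ker ∂_k / im ∂_{k+1}:

  H_0: rank C_0 − rank ∂_1 = 8 − 7 = 1, and the invariant factors of ∂_1 are all 1, so H_0 = Z.
  H_1: rank ker ∂_1 − rank ∂_2 = (24 − 7) − 15 = 2, and the invariant factors of ∂_2 are all 1, so H_1 = Z^2.
  H_2: rank ker ∂_2 − rank ∂_3 = (16 − 15) − 0 = 1, and there is no ∂_3, so H_2 = Z.

(K is a triangulation of the torus T^2.)

H_0 ≅ Z,  H_1 ≅ Z^2,  H_2 ≅ Z.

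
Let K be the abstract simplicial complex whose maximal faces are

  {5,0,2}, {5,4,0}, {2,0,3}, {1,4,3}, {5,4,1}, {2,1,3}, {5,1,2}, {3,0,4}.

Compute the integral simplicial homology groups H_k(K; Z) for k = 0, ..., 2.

Order the vertices as 0 < 1 < 2 < 3 < 4 < 5. Listing each simplex with vertices in this order, K has dimension 2 with simplices:

  0-simplices (6): [0], [1], [2], [3], [4], [5]
  1-simplices (12): [0,2], [0,3], [0,4], [0,5], [1,2], [1,3], [1,4], [1,5], [2,3], [2,5], [3,4], [4,5]
  2-simplices (8): [0,2,3], [0,2,5], [0,3,4], [0,4,5], [1,2,3], [1,2,5], [1,3,4], [1,4,5]

giving chain groups C_0 ≅ Z^6, C_1 ≅ Z^12, C_2 ≅ Z^8.

Boundary ∂_1: C_1 → C_0 is given by ∂[p,q] = [q] − [p].
As a 6×12 matrix over Z this has rank 5, with invariant factors (1,1,1,1,1).

∂_2: C_2 → C_1 acts by ∂[p,q,r] = [q,r] − [p,r] + [p,q]. For instance
  ∂[0,4,5] = [4,5] − [0,5] + [0,4],
  ∂[1,2,5] = [2,5] − [1,5] + [1,2].
The 12×8 boundary matrix has rank 7 and Smith normal form diag(1,1,1,1,1,1,1).

From H_k ≅ ker(∂_k) / im(∂_{k+1}) we obtain:

  H_0: rank C_0 − rank ∂_1 = 6 − 5 = 1, and the invariant factors of ∂_1 are all 1, so H_0 ≅ Z.
  H_1: rank ker ∂_1 − rank ∂_2 = (12 − 5) − 7 = 0, and the invariant factors of ∂_2 are all 1, so H_1 ≅ 0.
  H_2: rank ker ∂_2 − rank ∂_3 = (8 − 7) − 0 = 1, and there is no ∂_3, so H_2 ≅ Z.

H_0 ≅ Z,  H_1 = 0,  H_2 ≅ Z.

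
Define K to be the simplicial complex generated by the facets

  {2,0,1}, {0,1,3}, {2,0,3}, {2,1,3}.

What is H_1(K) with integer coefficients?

H_1 = 0.

Fix the vertex order 0 < 1 < 2 < 3 and write every simplex with vertices in increasing order. Then dim K = 2 and the simplices of K are:

  0-simplices (4): [0], [1], [2], [3]
  1-simplices (6): [0,1], [0,2], [0,3], [1,2], [1,3], [2,3]
  2-simplices (4): [0,1,2], [0,1,3], [0,2,3], [1,2,3]

Hence C_0 ≅ Z^4, C_1 ≅ Z^6, C_2 ≅ Z^4.

The boundary map ∂_1: C_1 → C_0 is given by ∂[p,q] = [q] − [p].
The resulting 4×6 matrix has rank 3, and its Smith normal form has invariant factors (1,1,1).

The boundary map ∂_2: C_2 → C_1 acts by ∂[p,q,r] = [q,r] − [p,r] + [p,q]. For instance
  ∂[0,1,2] = [1,2] − [0,2] + [0,1],
  ∂[1,2,3] = [2,3] − [1,3] + [1,2].
The 6×4 boundary matrix has rank 3 and Smith normal form diag(1,1,1).

Reading off H_k = ker ∂_k / im ∂_{k+1}:

  H_1: rank ker ∂_1 − rank ∂_2 = (6 − 3) − 3 = 0, and the invariant factors of ∂_2 are all 1, so H_1 = 0.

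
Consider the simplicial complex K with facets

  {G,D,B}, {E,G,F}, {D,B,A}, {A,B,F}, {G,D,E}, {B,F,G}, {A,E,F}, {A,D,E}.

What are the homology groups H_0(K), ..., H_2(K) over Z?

Order the vertices as A < B < D < E < F < G. Listing each simplex with vertices in this order, K has dimension 2 with simplices:

  0-simplices (6): A, B, D, E, F, G
  1-simplices (12): AB, AD, AE, AF, BD, BF, BG, DE, DG, EF, EG, FG
  2-simplices (8): ABD, ABF, ADE, AEF, BDG, BFG, DEG, EFG

so the chain groups are C_0 ≅ Z^6, C_1 ≅ Z^12, C_2 ≅ Z^8.

∂_1: C_1 → C_0 maps an edge to its endpoints' difference, ∂[p,q] = q − p. For instance
  ∂DG = G − D.
This gives a 6×12 integer matrix of rank 5; reducing to Smith normal form yields diagonal entries (1,1,1,1,1).

The boundary map ∂_2: C_2 → C_1 acts by ∂[p,q,r] = [q,r] − [p,r] + [p,q]. For instance
  ∂DEG = EG − DG + DE,
  ∂ADE = DE − AE + AD.
This gives a 12×8 integer matrix of rank 7; reducing to Smith normal form yields diagonal entries (1,1,1,1,1,1,1).

Computing H_k = (kernel of ∂_k) / (image of ∂_{k+1}):

  H_0: rank C_0 − rank ∂_1 = 6 − 5 = 1, and the invariant factors of ∂_1 are all 1, so H_0 = Z.
  H_1: rank ker ∂_1 − rank ∂_2 = (12 − 5) − 7 = 0, and the invariant factors of ∂_2 are all 1, so H_1 = 0.
  H_2: rank ker ∂_2 − rank ∂_3 = (8 − 7) − 0 = 1, and there is no ∂_3, so H_2 = Z.

(K is a triangulation of the 2-sphere S^2.)

H_0 = Z,  H_1 = 0,  H_2 = Z.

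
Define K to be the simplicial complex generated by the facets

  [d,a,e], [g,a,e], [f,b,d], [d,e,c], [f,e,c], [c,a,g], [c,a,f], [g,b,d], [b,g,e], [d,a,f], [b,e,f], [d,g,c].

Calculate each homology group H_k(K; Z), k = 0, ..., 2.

H_0 = Z,  H_1 = Z/2,  H_2 = 0.

Order the vertices as a < b < c < d < e < f < g. Listing each simplex with vertices in this order, K has dimension 2 with simplices:

  0-simplices (7): a, b, c, d, e, f, g
  1-simplices (18): ac, ad, ae, af, ag, bd, be, bf, bg, cd, ce, cf, cg, de, df, dg, ef, eg
  2-simplices (12): acf, acg, ade, adf, aeg, bdf, bdg, bef, beg, cde, cdg, cef

so the chain groups are C_0 ≅ Z^7, C_1 ≅ Z^18, C_2 ≅ Z^12.

The boundary map ∂_1: C_1 → C_0 maps an edge to its endpoints' difference, ∂[p,q] = q − p.
The 7×18 boundary matrix has rank 6 and Smith normal form diag(1,1,1,1,1,1).

∂_2: C_2 → C_1 sends each 2-simplex [p,q,r] to [q,r] − [p,r] + [p,q]. For instance
  ∂cef = ef − cf + ce,
  ∂aeg = eg − ag + ae.
This gives a 18×12 integer matrix of rank 12; reducing to Smith normal form yields diagonal entries (1,1,1,1,1,1,1,1,1,1,1,2).

Computing H_k = (kernel of ∂_k) / (image of ∂_{k+1}):

  H_0: rank C_0 − rank ∂_1 = 7 − 6 = 1, and the invariant factors of ∂_1 are all 1, so H_0 = Z.
  H_1: rank ker ∂_1 − rank ∂_2 = (18 − 6) − 12 = 0, and ∂_2 has invariant factor 2 > 1, so H_1 = Z/2.
  H_2: rank ker ∂_2 − rank ∂_3 = (12 − 12) − 0 = 0, and there is no ∂_3, so H_2 = 0.

As a check, the Euler characteristic is 7 − 18 + 12 = 1, which agrees with 1 − 0 + 0 = 1.
(K is a triangulation of the real projective plane RP^2.)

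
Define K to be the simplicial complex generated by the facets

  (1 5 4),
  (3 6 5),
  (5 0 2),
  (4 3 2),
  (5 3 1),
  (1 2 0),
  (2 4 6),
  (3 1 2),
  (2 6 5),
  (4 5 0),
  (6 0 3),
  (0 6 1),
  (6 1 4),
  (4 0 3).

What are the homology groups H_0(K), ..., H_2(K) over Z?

We work with the vertex ordering 0 < 1 < 2 < 3 < 4 < 5 < 6. The simplices of K, each written with vertices in increasing order, are:

  0-simplices (7): [0], [1], [2], [3], [4], [5], [6]
  1-simplices (21): [0,1], [0,2], [0,3], [0,4], [0,5], [0,6], [1,2], [1,3], [1,4], [1,5], [1,6], [2,3], [2,4], [2,5], [2,6], [3,4], [3,5], [3,6], [4,5], [4,6], [5,6]
  2-simplices (14): [0,1,2], [0,1,6], [0,2,5], [0,3,4], [0,3,6], [0,4,5], [1,2,3], [1,3,5], [1,4,5], [1,4,6], [2,3,4], [2,4,6], [2,5,6], [3,5,6]

so the chain groups are C_0 ≅ Z^7, C_1 ≅ Z^21, C_2 ≅ Z^14.

∂_1: C_1 → C_0 is given by ∂[p,q] = [q] − [p].
The 7×21 boundary matrix has rank 6 and Smith normal form diag(1,1,1,1,1,1).

∂_2: C_2 → C_1 sends each 2-simplex [p,q,r] to [q,r] − [p,r] + [p,q]. For instance
  ∂[1,4,5] = [4,5] − [1,5] + [1,4],
  ∂[0,3,4] = [3,4] − [0,4] + [0,3].
The 21×14 boundary matrix has rank 13 and Smith normal form diag(1,1,1,1,1,1,1,1,1,1,1,1,1).

Computing H_k = (kernel of ∂_k) / (image of ∂_{k+1}):

  H_0: rank C_0 − rank ∂_1 = 7 − 6 = 1, and the invariant factors of ∂_1 are all 1, so H_0 ≅ Z.
  H_1: rank ker ∂_1 − rank ∂_2 = (21 − 6) − 13 = 2, and the invariant factors of ∂_2 are all 1, so H_1 ≅ Z^2.
  H_2: rank ker ∂_2 − rank ∂_3 = (14 − 13) − 0 = 1, and there is no ∂_3, so H_2 ≅ Z.

H_0 ≅ Z,  H_1 ≅ Z^2,  H_2 ≅ Z.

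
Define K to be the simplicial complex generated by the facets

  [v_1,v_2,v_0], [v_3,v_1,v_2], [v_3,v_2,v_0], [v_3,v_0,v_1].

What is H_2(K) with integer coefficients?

H_2 = Z.

We work with the vertex ordering v_0 < v_1 < v_2 < v_3. The simplices of K, each written with vertices in increasing order, are:

  0-simplices (4): [v_0], [v_1], [v_2], [v_3]
  1-simplices (6): [v_0,v_1], [v_0,v_2], [v_0,v_3], [v_1,v_2], [v_1,v_3], [v_2,v_3]
  2-simplices (4): [v_0,v_1,v_2], [v_0,v_1,v_3], [v_0,v_2,v_3], [v_1,v_2,v_3]

giving chain groups C_0 ≅ Z^4, C_1 ≅ Z^6, C_2 ≅ Z^4.

The boundary map ∂_1: C_1 → C_0 sends each edge [p,q] (with p < q) to q − p. For instance
  ∂[v_1,v_2] = [v_2] − [v_1].
The resulting 4×6 matrix has rank 3, and its Smith normal form has invariant factors (1,1,1).

Boundary ∂_2: C_2 → C_1 acts by ∂[p,q,r] = [q,r] − [p,r] + [p,q]. For instance
  ∂[v_1,v_2,v_3] = [v_2,v_3] − [v_1,v_3] + [v_1,v_2],
  ∂[v_0,v_1,v_2] = [v_1,v_2] − [v_0,v_2] + [v_0,v_1].
The resulting 6×4 matrix has rank 3, and its Smith normal form has invariant factors (1,1,1).

Now H_k = ker ∂_k / im ∂_{k+1}, so:

  H_2: rank ker ∂_2 − rank ∂_3 = (4 − 3) − 0 = 1, and there is no ∂_3, so H_2 = Z.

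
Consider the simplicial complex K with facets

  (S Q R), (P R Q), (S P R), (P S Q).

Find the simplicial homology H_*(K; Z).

Fix the vertex order P < Q < R < S and write every simplex with vertices in increasing order. Then dim K = 2 and the simplices of K are:

  0-simplices (4): P, Q, R, S
  1-simplices (6): PQ, PR, PS, QR, QS, RS
  2-simplices (4): PQR, PQS, PRS, QRS

giving chain groups C_0 ≅ Z^4, C_1 ≅ Z^6, C_2 ≅ Z^4.

∂_1: C_1 → C_0 is given by ∂[p,q] = [q] − [p].
The resulting 4×6 matrix has rank 3, and its Smith normal form has invariant factors (1,1,1).

Boundary ∂_2: C_2 → C_1 sends each 2-simplex [p,q,r] to [q,r] − [p,r] + [p,q]. For instance
  ∂QRS = RS − QS + QR,
  ∂PQR = QR − PR + PQ.
As a 6×4 matrix over Z this has rank 3, with invariant factors (1,1,1).

Computing H_k = (kernel of ∂_k) / (image of ∂_{k+1}):

  H_0: rank C_0 − rank ∂_1 = 4 − 3 = 1, and the invariant factors of ∂_1 are all 1, so H_0 = Z.
  H_1: rank ker ∂_1 − rank ∂_2 = (6 − 3) − 3 = 0, and the invariant factors of ∂_2 are all 1, so H_1 = 0.
  H_2: rank ker ∂_2 − rank ∂_3 = (4 − 3) − 0 = 1, and there is no ∂_3, so H_2 = Z.

H_0 ≅ Z,  H_1 = 0,  H_2 ≅ Z.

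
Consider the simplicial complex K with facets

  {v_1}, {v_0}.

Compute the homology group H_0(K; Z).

H_0 ≅ Z^2.

We work with the vertex ordering v_0 < v_1. The simplices of K, each written with vertices in increasing order, are:

  0-simplices (2): [v_0], [v_1]

Hence C_0 ≅ Z^2.

Now H_k = ker ∂_k / im ∂_{k+1}, so:

  H_0: rank C_0 − rank ∂_1 = 2 − 0 = 2, and there is no ∂_1, so H_0 = Z^2.

(K is a triangulation of a set of 2 points.)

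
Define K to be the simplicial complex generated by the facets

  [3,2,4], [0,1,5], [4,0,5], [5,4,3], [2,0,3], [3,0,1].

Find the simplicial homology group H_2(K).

Order the vertices as 0 < 1 < 2 < 3 < 4 < 5. Listing each simplex with vertices in this order, K has dimension 2 with simplices:

  0-simplices (6): [0], [1], [2], [3], [4], [5]
  1-simplices (12): [0,1], [0,2], [0,3], [0,4], [0,5], [1,3], [1,5], [2,3], [2,4], [3,4], [3,5], [4,5]
  2-simplices (6): [0,1,3], [0,1,5], [0,2,3], [0,4,5], [2,3,4], [3,4,5]

so the chain groups are C_0 ≅ Z^6, C_1 ≅ Z^12, C_2 ≅ Z^6.

Boundary ∂_1: C_1 → C_0 is given by ∂[p,q] = [q] − [p]. For instance
  ∂[0,1] = [1] − [0].
As a 6×12 matrix over Z this has rank 5, with invariant factors (1,1,1,1,1).

∂_2: C_2 → C_1 sends each 2-simplex [p,q,r] to [q,r] − [p,r] + [p,q]. For instance
  ∂[0,1,5] = [1,5] − [0,5] + [0,1],
  ∂[0,2,3] = [2,3] − [0,3] + [0,2].
The 12×6 boundary matrix has rank 6 and Smith normal form diag(1,1,1,1,1,1).

Computing H_k = (kernel of ∂_k) / (image of ∂_{k+1}):

  H_2: rank ker ∂_2 − rank ∂_3 = (6 − 6) − 0 = 0, and there is no ∂_3, so H_2 ≅ 0.

(K is a triangulation of the cylinder S^1 x I.)

H_2 ≅ 0.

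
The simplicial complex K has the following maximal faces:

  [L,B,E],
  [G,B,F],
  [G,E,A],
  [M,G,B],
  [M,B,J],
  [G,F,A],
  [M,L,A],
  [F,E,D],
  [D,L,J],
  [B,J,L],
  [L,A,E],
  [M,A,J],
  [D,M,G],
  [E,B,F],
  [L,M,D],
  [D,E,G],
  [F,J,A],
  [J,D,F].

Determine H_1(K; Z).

Fix the vertex order A < B < D < E < F < G < J < L < M and write every simplex with vertices in increasing order. Then dim K = 2 and the simplices of K are:

  0-simplices (9): A, B, D, E, F, G, J, L, M
  1-simplices (27): AE, AF, AG, AJ, AL, AM, BE, BF, BG, BJ, BL, BM, DE, DF, DG, DJ, DL, DM, EF, EG, EL, FG, FJ, GM, JL, JM, LM
  2-simplices (18): AEG, AEL, AFG, AFJ, AJM, ALM, BEF, BEL, BFG, BGM, BJL, BJM, DEF, DEG, DFJ, DGM, DJL, DLM

giving chain groups C_0 ≅ Z^9, C_1 ≅ Z^27, C_2 ≅ Z^18.

∂_1: C_1 → C_0 maps an edge to its endpoints' difference, ∂[p,q] = q − p. For instance
  ∂AL = L − A.
This gives a 9×27 integer matrix of rank 8; reducing to Smith normal form yields diagonal entries (1,1,1,1,1,1,1,1).

The boundary map ∂_2: C_2 → C_1 sends each 2-simplex [p,q,r] to [q,r] − [p,r] + [p,q]. For instance
  ∂AEL = EL − AL + AE,
  ∂BGM = GM − BM + BG.
The resulting 27×18 matrix has rank 18, and its Smith normal form has invariant factors (1,1,1,1,1,1,1,1,1,1,1,1,1,1,1,1,1,2).

Computing H_k = (kernel of ∂_k) / (image of ∂_{k+1}):

  H_1: rank ker ∂_1 − rank ∂_2 = (27 − 8) − 18 = 1, and ∂_2 has invariant factor 2 > 1, so H_1 = Z ⊕ Z/2Z.

H_1 = Z ⊕ Z/2Z.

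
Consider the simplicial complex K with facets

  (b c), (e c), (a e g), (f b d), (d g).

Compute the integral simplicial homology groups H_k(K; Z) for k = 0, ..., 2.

H_0 = Z,  H_1 = Z,  H_2 = 0.

Order the vertices as a < b < c < d < e < f < g. Listing each simplex with vertices in this order, K has dimension 2 with simplices:

  0-simplices (7): a, b, c, d, e, f, g
  1-simplices (9): ae, ag, bc, bd, bf, ce, df, dg, eg
  2-simplices (2): aeg, bdf

so the chain groups are C_0 ≅ Z^7, C_1 ≅ Z^9, C_2 ≅ Z^2.

Boundary ∂_1: C_1 → C_0 sends each edge [p,q] (with p < q) to q − p.
The resulting 7×9 matrix has rank 6, and its Smith normal form has invariant factors (1,1,1,1,1,1).

The boundary map ∂_2: C_2 → C_1 acts by ∂[p,q,r] = [q,r] − [p,r] + [p,q]. For instance
  ∂bdf = df − bf + bd,
  ∂aeg = eg − ag + ae.
As a 9×2 matrix over Z this has rank 2, with invariant factors (1,1).

Reading off H_k = ker ∂_k / im ∂_{k+1}:

  H_0: rank C_0 − rank ∂_1 = 7 − 6 = 1, and the invariant factors of ∂_1 are all 1, so H_0 ≅ Z.
  H_1: rank ker ∂_1 − rank ∂_2 = (9 − 6) − 2 = 1, and the invariant factors of ∂_2 are all 1, so H_1 ≅ Z.
  H_2: rank ker ∂_2 − rank ∂_3 = (2 − 2) − 0 = 0, and there is no ∂_3, so H_2 ≅ 0.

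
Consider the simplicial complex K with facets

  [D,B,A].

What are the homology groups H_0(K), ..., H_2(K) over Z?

H_0 ≅ Z,  H_1 = 0,  H_2 = 0.

We work with the vertex ordering A < B < D. The simplices of K, each written with vertices in increasing order, are:

  0-simplices (3): A, B, D
  1-simplices (3): AB, AD, BD
  2-simplices (1): ABD

so the chain groups are C_0 ≅ Z^3, C_1 ≅ Z^3, C_2 ≅ Z^1.

Boundary ∂_1: C_1 → C_0 sends each edge [p,q] (with p < q) to q − p. For instance
  ∂AB = B − A.
This gives a 3×3 integer matrix of rank 2; reducing to Smith normal form yields diagonal entries (1,1).

Boundary ∂_2: C_2 → C_1 maps a triangle to the signed sum of its edges. For instance
  ∂ABD = BD − AD + AB.
The 3×1 boundary matrix has rank 1 and Smith normal form diag(1).

Reading off H_k = ker ∂_k / im ∂_{k+1}:

  H_0: rank C_0 − rank ∂_1 = 3 − 2 = 1, and the invariant factors of ∂_1 are all 1, so H_0 ≅ Z.
  H_1: rank ker ∂_1 − rank ∂_2 = (3 − 2) − 1 = 0, and the invariant factors of ∂_2 are all 1, so H_1 ≅ 0.
  H_2: rank ker ∂_2 − rank ∂_3 = (1 − 1) − 0 = 0, and there is no ∂_3, so H_2 ≅ 0.

(K is a triangulation of the 2-simplex.)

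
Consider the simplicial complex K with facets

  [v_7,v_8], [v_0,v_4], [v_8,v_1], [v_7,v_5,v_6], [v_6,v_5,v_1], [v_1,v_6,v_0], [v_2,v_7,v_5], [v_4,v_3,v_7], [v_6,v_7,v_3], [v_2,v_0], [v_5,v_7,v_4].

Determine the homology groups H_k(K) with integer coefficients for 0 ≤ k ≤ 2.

H_0 ≅ Z,  H_1 ≅ Z^3,  H_2 = 0.

Fix the vertex order v_0 < v_1 < v_2 < v_3 < v_4 < v_5 < v_6 < v_7 < v_8 and write every simplex with vertices in increasing order. Then dim K = 2 and the simplices of K are:

  0-simplices (9): [v_0], [v_1], [v_2], [v_3], [v_4], [v_5], [v_6], [v_7], [v_8]
  1-simplices (18): (18 of them)
  2-simplices (7): [v_0,v_1,v_6], [v_1,v_5,v_6], [v_2,v_5,v_7], [v_3,v_4,v_7], [v_3,v_6,v_7], [v_4,v_5,v_7], [v_5,v_6,v_7]

giving chain groups C_0 ≅ Z^9, C_1 ≅ Z^18, C_2 ≅ Z^7.

The boundary map ∂_1: C_1 → C_0 is given by ∂[p,q] = [q] − [p]. For instance
  ∂[v_4,v_7] = [v_7] − [v_4].
As a 9×18 matrix over Z this has rank 8, with invariant factors (1,1,1,1,1,1,1,1).

The boundary map ∂_2: C_2 → C_1 acts by ∂[p,q,r] = [q,r] − [p,r] + [p,q]. For instance
  ∂[v_3,v_4,v_7] = [v_4,v_7] − [v_3,v_7] + [v_3,v_4],
  ∂[v_1,v_5,v_6] = [v_5,v_6] − [v_1,v_6] + [v_1,v_5].
As a 18×7 matrix over Z this has rank 7, with invariant factors (1,1,1,1,1,1,1).

From H_k ≅ ker(∂_k) / im(∂_{k+1}) we obtain:

  H_0: rank C_0 − rank ∂_1 = 9 − 8 = 1, and the invariant factors of ∂_1 are all 1, so H_0 ≅ Z.
  H_1: rank ker ∂_1 − rank ∂_2 = (18 − 8) − 7 = 3, and the invariant factors of ∂_2 are all 1, so H_1 ≅ Z^3.
  H_2: rank ker ∂_2 − rank ∂_3 = (7 − 7) − 0 = 0, and there is no ∂_3, so H_2 ≅ 0.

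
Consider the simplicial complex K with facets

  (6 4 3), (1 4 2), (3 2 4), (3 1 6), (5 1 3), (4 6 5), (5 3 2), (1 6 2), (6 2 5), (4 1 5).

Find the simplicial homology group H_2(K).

H_2 ≅ 0.

Take the total order 1 < 2 < 3 < 4 < 5 < 6 on the vertex set. Then K (dimension 2) consists of the simplices:

  0-simplices (6): [1], [2], [3], [4], [5], [6]
  1-simplices (15): [1,2], [1,3], [1,4], [1,5], [1,6], [2,3], [2,4], [2,5], [2,6], [3,4], [3,5], [3,6], [4,5], [4,6], [5,6]
  2-simplices (10): [1,2,4], [1,2,6], [1,3,5], [1,3,6], [1,4,5], [2,3,4], [2,3,5], [2,5,6], [3,4,6], [4,5,6]

giving chain groups C_0 ≅ Z^6, C_1 ≅ Z^15, C_2 ≅ Z^10.

∂_1: C_1 → C_0 maps an edge to its endpoints' difference, ∂[p,q] = q − p.
This gives a 6×15 integer matrix of rank 5; reducing to Smith normal form yields diagonal entries (1,1,1,1,1).

The boundary map ∂_2: C_2 → C_1 sends each 2-simplex [p,q,r] to [q,r] − [p,r] + [p,q]. For instance
  ∂[1,3,6] = [3,6] − [1,6] + [1,3],
  ∂[4,5,6] = [5,6] − [4,6] + [4,5].
The 15×10 boundary matrix has rank 10 and Smith normal form diag(1,1,1,1,1,1,1,1,1,2).

From H_k ≅ ker(∂_k) / im(∂_{k+1}) we obtain:

  H_2: rank ker ∂_2 − rank ∂_3 = (10 − 10) − 0 = 0, and there is no ∂_3, so H_2 ≅ 0.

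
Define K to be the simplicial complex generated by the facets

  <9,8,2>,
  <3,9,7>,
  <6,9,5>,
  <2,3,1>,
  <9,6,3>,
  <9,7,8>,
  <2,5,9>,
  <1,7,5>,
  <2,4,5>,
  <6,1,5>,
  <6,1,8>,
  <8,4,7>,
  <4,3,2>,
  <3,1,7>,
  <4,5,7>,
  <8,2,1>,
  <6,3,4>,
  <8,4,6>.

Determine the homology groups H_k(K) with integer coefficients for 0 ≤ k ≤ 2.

H_0 = Z,  H_1 = Z^2,  H_2 = Z.

Take the total order 1 < 2 < 3 < 4 < 5 < 6 < 7 < 8 < 9 on the vertex set. Then K (dimension 2) consists of the simplices:

  0-simplices (9): [1], [2], [3], [4], [5], [6], [7], [8], [9]
  1-simplices (27): (27 of them)
  2-simplices (18): [1,2,3], [1,2,8], [1,3,7], [1,5,6], [1,5,7], [1,6,8], [2,3,4], [2,4,5], [2,5,9], [2,8,9], [3,4,6], [3,6,9], [3,7,9], [4,5,7], [4,6,8], [4,7,8], [5,6,9], [7,8,9]

Hence C_0 ≅ Z^9, C_1 ≅ Z^27, C_2 ≅ Z^18.

The boundary map ∂_1: C_1 → C_0 maps an edge to its endpoints' difference, ∂[p,q] = q − p. For instance
  ∂[2,3] = [3] − [2].
This gives a 9×27 integer matrix of rank 8; reducing to Smith normal form yields diagonal entries (1,1,1,1,1,1,1,1).

∂_2: C_2 → C_1 acts by ∂[p,q,r] = [q,r] − [p,r] + [p,q]. For instance
  ∂[2,4,5] = [4,5] − [2,5] + [2,4],
  ∂[1,2,3] = [2,3] − [1,3] + [1,2].
This gives a 27×18 integer matrix of rank 17; reducing to Smith normal form yields diagonal entries (1,1,1,1,1,1,1,1,1,1,1,1,1,1,1,1,1).

Computing H_k = (kernel of ∂_k) / (image of ∂_{k+1}):

  H_0: rank C_0 − rank ∂_1 = 9 − 8 = 1, and the invariant factors of ∂_1 are all 1, so H_0 ≅ Z.
  H_1: rank ker ∂_1 − rank ∂_2 = (27 − 8) − 17 = 2, and the invariant factors of ∂_2 are all 1, so H_1 ≅ Z^2.
  H_2: rank ker ∂_2 − rank ∂_3 = (18 − 17) − 0 = 1, and there is no ∂_3, so H_2 ≅ Z.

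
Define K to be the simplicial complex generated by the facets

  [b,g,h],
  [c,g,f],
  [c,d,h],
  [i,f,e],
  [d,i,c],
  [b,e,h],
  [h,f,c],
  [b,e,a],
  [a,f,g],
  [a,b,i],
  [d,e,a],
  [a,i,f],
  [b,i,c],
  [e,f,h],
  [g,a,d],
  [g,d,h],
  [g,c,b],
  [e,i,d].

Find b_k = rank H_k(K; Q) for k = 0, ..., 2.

Order the vertices as a < b < c < d < e < f < g < h < i. Listing each simplex with vertices in this order, K has dimension 2 with simplices:

  0-simplices (9): a, b, c, d, e, f, g, h, i
  1-simplices (27): ab, ad, ae, af, ag, ai, bc, be, bg, bh, bi, cd, cf, cg, ch, ci, de, dg, dh, di, ef, eh, ei, fg, fh, fi, gh
  2-simplices (18): abe, abi, ade, adg, afg, afi, bcg, bci, beh, bgh, cdh, cdi, cfg, cfh, dei, dgh, efh, efi

so the chain groups are C_0 ≅ Z^9, C_1 ≅ Z^27, C_2 ≅ Z^18.

The boundary map ∂_1: C_1 → C_0 is given by ∂[p,q] = [q] − [p].
The 9×27 boundary matrix has rank 8 and Smith normal form diag(1,1,1,1,1,1,1,1).

∂_2: C_2 → C_1 maps a triangle to the signed sum of its edges. For instance
  ∂afi = fi − ai + af,
  ∂efi = fi − ei + ef.
The resulting 27×18 matrix has rank 18, and its Smith normal form has invariant factors (1,1,1,1,1,1,1,1,1,1,1,1,1,1,1,1,1,2).

Computing H_k = (kernel of ∂_k) / (image of ∂_{k+1}):

  H_0: rank C_0 − rank ∂_1 = 9 − 8 = 1, and the invariant factors of ∂_1 are all 1, so H_0 ≅ Z.
  H_1: rank ker ∂_1 − rank ∂_2 = (27 − 8) − 18 = 1, and ∂_2 has invariant factor 2 > 1, so H_1 ≅ Z ⊕ Z_2.
  H_2: rank ker ∂_2 − rank ∂_3 = (18 − 18) − 0 = 0, and there is no ∂_3, so H_2 ≅ 0.

As a check, the Euler characteristic is 9 − 27 + 18 = 0, which agrees with 1 − 1 + 0 = 0.

Hence the Betti numbers are b_0 = 1, b_1 = 1, b_2 = 0.

b_0 = 1, b_1 = 1, b_2 = 0.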